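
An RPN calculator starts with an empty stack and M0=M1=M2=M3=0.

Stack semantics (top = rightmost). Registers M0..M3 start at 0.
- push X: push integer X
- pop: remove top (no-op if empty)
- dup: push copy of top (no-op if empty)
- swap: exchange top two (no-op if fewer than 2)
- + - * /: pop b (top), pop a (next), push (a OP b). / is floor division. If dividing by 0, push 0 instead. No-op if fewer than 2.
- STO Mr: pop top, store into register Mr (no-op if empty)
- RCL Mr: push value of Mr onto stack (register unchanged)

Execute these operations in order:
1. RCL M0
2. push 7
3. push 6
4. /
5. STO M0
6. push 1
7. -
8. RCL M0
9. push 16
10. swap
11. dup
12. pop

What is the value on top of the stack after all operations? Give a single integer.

Answer: 1

Derivation:
After op 1 (RCL M0): stack=[0] mem=[0,0,0,0]
After op 2 (push 7): stack=[0,7] mem=[0,0,0,0]
After op 3 (push 6): stack=[0,7,6] mem=[0,0,0,0]
After op 4 (/): stack=[0,1] mem=[0,0,0,0]
After op 5 (STO M0): stack=[0] mem=[1,0,0,0]
After op 6 (push 1): stack=[0,1] mem=[1,0,0,0]
After op 7 (-): stack=[-1] mem=[1,0,0,0]
After op 8 (RCL M0): stack=[-1,1] mem=[1,0,0,0]
After op 9 (push 16): stack=[-1,1,16] mem=[1,0,0,0]
After op 10 (swap): stack=[-1,16,1] mem=[1,0,0,0]
After op 11 (dup): stack=[-1,16,1,1] mem=[1,0,0,0]
After op 12 (pop): stack=[-1,16,1] mem=[1,0,0,0]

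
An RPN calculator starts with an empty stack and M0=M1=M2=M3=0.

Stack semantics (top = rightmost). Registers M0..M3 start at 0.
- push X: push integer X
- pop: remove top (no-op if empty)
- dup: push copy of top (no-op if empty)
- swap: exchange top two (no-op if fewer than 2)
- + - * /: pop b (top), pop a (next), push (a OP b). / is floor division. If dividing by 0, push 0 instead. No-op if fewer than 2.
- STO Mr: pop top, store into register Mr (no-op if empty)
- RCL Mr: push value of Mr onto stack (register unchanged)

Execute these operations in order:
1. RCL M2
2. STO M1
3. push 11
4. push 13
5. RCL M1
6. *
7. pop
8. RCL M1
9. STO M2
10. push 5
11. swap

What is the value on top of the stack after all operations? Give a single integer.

After op 1 (RCL M2): stack=[0] mem=[0,0,0,0]
After op 2 (STO M1): stack=[empty] mem=[0,0,0,0]
After op 3 (push 11): stack=[11] mem=[0,0,0,0]
After op 4 (push 13): stack=[11,13] mem=[0,0,0,0]
After op 5 (RCL M1): stack=[11,13,0] mem=[0,0,0,0]
After op 6 (*): stack=[11,0] mem=[0,0,0,0]
After op 7 (pop): stack=[11] mem=[0,0,0,0]
After op 8 (RCL M1): stack=[11,0] mem=[0,0,0,0]
After op 9 (STO M2): stack=[11] mem=[0,0,0,0]
After op 10 (push 5): stack=[11,5] mem=[0,0,0,0]
After op 11 (swap): stack=[5,11] mem=[0,0,0,0]

Answer: 11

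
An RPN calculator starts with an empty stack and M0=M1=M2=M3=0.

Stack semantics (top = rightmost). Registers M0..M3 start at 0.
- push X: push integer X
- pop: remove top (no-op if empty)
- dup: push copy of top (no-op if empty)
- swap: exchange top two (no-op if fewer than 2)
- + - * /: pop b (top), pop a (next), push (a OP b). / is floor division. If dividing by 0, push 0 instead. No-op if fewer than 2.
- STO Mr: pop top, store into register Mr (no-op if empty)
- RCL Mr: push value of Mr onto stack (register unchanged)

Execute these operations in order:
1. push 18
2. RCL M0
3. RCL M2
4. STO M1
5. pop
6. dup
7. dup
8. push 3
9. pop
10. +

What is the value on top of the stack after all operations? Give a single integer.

Answer: 36

Derivation:
After op 1 (push 18): stack=[18] mem=[0,0,0,0]
After op 2 (RCL M0): stack=[18,0] mem=[0,0,0,0]
After op 3 (RCL M2): stack=[18,0,0] mem=[0,0,0,0]
After op 4 (STO M1): stack=[18,0] mem=[0,0,0,0]
After op 5 (pop): stack=[18] mem=[0,0,0,0]
After op 6 (dup): stack=[18,18] mem=[0,0,0,0]
After op 7 (dup): stack=[18,18,18] mem=[0,0,0,0]
After op 8 (push 3): stack=[18,18,18,3] mem=[0,0,0,0]
After op 9 (pop): stack=[18,18,18] mem=[0,0,0,0]
After op 10 (+): stack=[18,36] mem=[0,0,0,0]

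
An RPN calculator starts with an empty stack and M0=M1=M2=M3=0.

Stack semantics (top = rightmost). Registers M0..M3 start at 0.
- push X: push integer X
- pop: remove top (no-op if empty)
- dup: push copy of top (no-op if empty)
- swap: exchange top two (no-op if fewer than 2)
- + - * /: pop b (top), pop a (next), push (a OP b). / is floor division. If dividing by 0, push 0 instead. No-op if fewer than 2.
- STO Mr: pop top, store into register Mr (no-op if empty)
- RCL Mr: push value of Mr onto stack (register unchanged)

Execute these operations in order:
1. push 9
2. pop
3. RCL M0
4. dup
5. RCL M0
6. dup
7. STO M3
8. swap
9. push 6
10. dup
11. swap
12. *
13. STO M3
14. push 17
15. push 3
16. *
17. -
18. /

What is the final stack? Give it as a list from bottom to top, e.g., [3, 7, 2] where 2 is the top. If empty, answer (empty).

Answer: [0, 0]

Derivation:
After op 1 (push 9): stack=[9] mem=[0,0,0,0]
After op 2 (pop): stack=[empty] mem=[0,0,0,0]
After op 3 (RCL M0): stack=[0] mem=[0,0,0,0]
After op 4 (dup): stack=[0,0] mem=[0,0,0,0]
After op 5 (RCL M0): stack=[0,0,0] mem=[0,0,0,0]
After op 6 (dup): stack=[0,0,0,0] mem=[0,0,0,0]
After op 7 (STO M3): stack=[0,0,0] mem=[0,0,0,0]
After op 8 (swap): stack=[0,0,0] mem=[0,0,0,0]
After op 9 (push 6): stack=[0,0,0,6] mem=[0,0,0,0]
After op 10 (dup): stack=[0,0,0,6,6] mem=[0,0,0,0]
After op 11 (swap): stack=[0,0,0,6,6] mem=[0,0,0,0]
After op 12 (*): stack=[0,0,0,36] mem=[0,0,0,0]
After op 13 (STO M3): stack=[0,0,0] mem=[0,0,0,36]
After op 14 (push 17): stack=[0,0,0,17] mem=[0,0,0,36]
After op 15 (push 3): stack=[0,0,0,17,3] mem=[0,0,0,36]
After op 16 (*): stack=[0,0,0,51] mem=[0,0,0,36]
After op 17 (-): stack=[0,0,-51] mem=[0,0,0,36]
After op 18 (/): stack=[0,0] mem=[0,0,0,36]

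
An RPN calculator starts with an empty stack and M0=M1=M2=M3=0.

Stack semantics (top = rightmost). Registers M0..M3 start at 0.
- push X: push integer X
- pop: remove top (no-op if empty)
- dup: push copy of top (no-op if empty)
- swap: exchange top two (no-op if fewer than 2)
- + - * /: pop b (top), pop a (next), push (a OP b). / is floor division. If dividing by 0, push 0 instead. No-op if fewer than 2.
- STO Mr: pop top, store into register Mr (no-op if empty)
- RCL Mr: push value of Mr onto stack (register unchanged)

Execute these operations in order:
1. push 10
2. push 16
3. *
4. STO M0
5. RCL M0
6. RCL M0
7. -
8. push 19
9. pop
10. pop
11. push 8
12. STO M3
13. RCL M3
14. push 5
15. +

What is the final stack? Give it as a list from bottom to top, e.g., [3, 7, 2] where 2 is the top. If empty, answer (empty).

Answer: [13]

Derivation:
After op 1 (push 10): stack=[10] mem=[0,0,0,0]
After op 2 (push 16): stack=[10,16] mem=[0,0,0,0]
After op 3 (*): stack=[160] mem=[0,0,0,0]
After op 4 (STO M0): stack=[empty] mem=[160,0,0,0]
After op 5 (RCL M0): stack=[160] mem=[160,0,0,0]
After op 6 (RCL M0): stack=[160,160] mem=[160,0,0,0]
After op 7 (-): stack=[0] mem=[160,0,0,0]
After op 8 (push 19): stack=[0,19] mem=[160,0,0,0]
After op 9 (pop): stack=[0] mem=[160,0,0,0]
After op 10 (pop): stack=[empty] mem=[160,0,0,0]
After op 11 (push 8): stack=[8] mem=[160,0,0,0]
After op 12 (STO M3): stack=[empty] mem=[160,0,0,8]
After op 13 (RCL M3): stack=[8] mem=[160,0,0,8]
After op 14 (push 5): stack=[8,5] mem=[160,0,0,8]
After op 15 (+): stack=[13] mem=[160,0,0,8]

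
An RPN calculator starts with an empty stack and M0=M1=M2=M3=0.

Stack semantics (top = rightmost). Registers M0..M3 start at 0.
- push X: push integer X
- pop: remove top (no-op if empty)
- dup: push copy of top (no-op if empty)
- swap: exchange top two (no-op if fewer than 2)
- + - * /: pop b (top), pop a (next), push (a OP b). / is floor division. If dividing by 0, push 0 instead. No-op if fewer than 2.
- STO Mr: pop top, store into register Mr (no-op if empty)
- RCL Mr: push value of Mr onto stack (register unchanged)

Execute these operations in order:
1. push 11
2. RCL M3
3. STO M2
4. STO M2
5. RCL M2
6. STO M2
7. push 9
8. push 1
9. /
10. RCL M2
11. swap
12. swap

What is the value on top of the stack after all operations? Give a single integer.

After op 1 (push 11): stack=[11] mem=[0,0,0,0]
After op 2 (RCL M3): stack=[11,0] mem=[0,0,0,0]
After op 3 (STO M2): stack=[11] mem=[0,0,0,0]
After op 4 (STO M2): stack=[empty] mem=[0,0,11,0]
After op 5 (RCL M2): stack=[11] mem=[0,0,11,0]
After op 6 (STO M2): stack=[empty] mem=[0,0,11,0]
After op 7 (push 9): stack=[9] mem=[0,0,11,0]
After op 8 (push 1): stack=[9,1] mem=[0,0,11,0]
After op 9 (/): stack=[9] mem=[0,0,11,0]
After op 10 (RCL M2): stack=[9,11] mem=[0,0,11,0]
After op 11 (swap): stack=[11,9] mem=[0,0,11,0]
After op 12 (swap): stack=[9,11] mem=[0,0,11,0]

Answer: 11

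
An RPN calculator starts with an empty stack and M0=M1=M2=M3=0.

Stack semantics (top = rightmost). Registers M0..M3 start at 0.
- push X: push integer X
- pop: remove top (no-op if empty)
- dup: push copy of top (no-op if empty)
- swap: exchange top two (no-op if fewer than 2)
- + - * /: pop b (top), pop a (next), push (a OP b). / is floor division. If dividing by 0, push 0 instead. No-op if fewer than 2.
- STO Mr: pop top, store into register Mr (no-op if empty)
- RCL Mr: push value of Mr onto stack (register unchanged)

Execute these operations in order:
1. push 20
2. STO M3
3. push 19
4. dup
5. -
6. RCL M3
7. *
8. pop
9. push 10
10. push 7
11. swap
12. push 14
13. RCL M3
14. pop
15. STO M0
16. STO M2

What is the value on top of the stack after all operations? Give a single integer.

Answer: 7

Derivation:
After op 1 (push 20): stack=[20] mem=[0,0,0,0]
After op 2 (STO M3): stack=[empty] mem=[0,0,0,20]
After op 3 (push 19): stack=[19] mem=[0,0,0,20]
After op 4 (dup): stack=[19,19] mem=[0,0,0,20]
After op 5 (-): stack=[0] mem=[0,0,0,20]
After op 6 (RCL M3): stack=[0,20] mem=[0,0,0,20]
After op 7 (*): stack=[0] mem=[0,0,0,20]
After op 8 (pop): stack=[empty] mem=[0,0,0,20]
After op 9 (push 10): stack=[10] mem=[0,0,0,20]
After op 10 (push 7): stack=[10,7] mem=[0,0,0,20]
After op 11 (swap): stack=[7,10] mem=[0,0,0,20]
After op 12 (push 14): stack=[7,10,14] mem=[0,0,0,20]
After op 13 (RCL M3): stack=[7,10,14,20] mem=[0,0,0,20]
After op 14 (pop): stack=[7,10,14] mem=[0,0,0,20]
After op 15 (STO M0): stack=[7,10] mem=[14,0,0,20]
After op 16 (STO M2): stack=[7] mem=[14,0,10,20]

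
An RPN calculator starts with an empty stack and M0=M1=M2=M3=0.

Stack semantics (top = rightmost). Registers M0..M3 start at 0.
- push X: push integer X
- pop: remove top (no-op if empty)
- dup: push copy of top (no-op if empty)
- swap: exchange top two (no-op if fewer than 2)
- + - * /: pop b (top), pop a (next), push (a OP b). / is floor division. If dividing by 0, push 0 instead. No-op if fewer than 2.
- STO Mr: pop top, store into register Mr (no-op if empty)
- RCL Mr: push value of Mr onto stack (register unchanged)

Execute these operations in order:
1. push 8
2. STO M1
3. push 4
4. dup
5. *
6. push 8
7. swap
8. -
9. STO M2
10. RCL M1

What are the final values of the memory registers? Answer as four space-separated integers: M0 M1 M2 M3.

Answer: 0 8 -8 0

Derivation:
After op 1 (push 8): stack=[8] mem=[0,0,0,0]
After op 2 (STO M1): stack=[empty] mem=[0,8,0,0]
After op 3 (push 4): stack=[4] mem=[0,8,0,0]
After op 4 (dup): stack=[4,4] mem=[0,8,0,0]
After op 5 (*): stack=[16] mem=[0,8,0,0]
After op 6 (push 8): stack=[16,8] mem=[0,8,0,0]
After op 7 (swap): stack=[8,16] mem=[0,8,0,0]
After op 8 (-): stack=[-8] mem=[0,8,0,0]
After op 9 (STO M2): stack=[empty] mem=[0,8,-8,0]
After op 10 (RCL M1): stack=[8] mem=[0,8,-8,0]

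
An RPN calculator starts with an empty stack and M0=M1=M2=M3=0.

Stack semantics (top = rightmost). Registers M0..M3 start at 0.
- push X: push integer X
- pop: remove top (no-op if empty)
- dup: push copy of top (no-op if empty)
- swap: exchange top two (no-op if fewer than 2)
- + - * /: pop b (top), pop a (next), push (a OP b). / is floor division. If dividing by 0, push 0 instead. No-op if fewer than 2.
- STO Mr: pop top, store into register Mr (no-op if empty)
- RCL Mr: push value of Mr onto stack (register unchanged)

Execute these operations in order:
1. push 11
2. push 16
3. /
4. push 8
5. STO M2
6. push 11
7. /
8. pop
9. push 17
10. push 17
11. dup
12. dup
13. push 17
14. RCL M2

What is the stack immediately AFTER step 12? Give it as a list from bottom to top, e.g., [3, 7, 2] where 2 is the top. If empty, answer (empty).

After op 1 (push 11): stack=[11] mem=[0,0,0,0]
After op 2 (push 16): stack=[11,16] mem=[0,0,0,0]
After op 3 (/): stack=[0] mem=[0,0,0,0]
After op 4 (push 8): stack=[0,8] mem=[0,0,0,0]
After op 5 (STO M2): stack=[0] mem=[0,0,8,0]
After op 6 (push 11): stack=[0,11] mem=[0,0,8,0]
After op 7 (/): stack=[0] mem=[0,0,8,0]
After op 8 (pop): stack=[empty] mem=[0,0,8,0]
After op 9 (push 17): stack=[17] mem=[0,0,8,0]
After op 10 (push 17): stack=[17,17] mem=[0,0,8,0]
After op 11 (dup): stack=[17,17,17] mem=[0,0,8,0]
After op 12 (dup): stack=[17,17,17,17] mem=[0,0,8,0]

[17, 17, 17, 17]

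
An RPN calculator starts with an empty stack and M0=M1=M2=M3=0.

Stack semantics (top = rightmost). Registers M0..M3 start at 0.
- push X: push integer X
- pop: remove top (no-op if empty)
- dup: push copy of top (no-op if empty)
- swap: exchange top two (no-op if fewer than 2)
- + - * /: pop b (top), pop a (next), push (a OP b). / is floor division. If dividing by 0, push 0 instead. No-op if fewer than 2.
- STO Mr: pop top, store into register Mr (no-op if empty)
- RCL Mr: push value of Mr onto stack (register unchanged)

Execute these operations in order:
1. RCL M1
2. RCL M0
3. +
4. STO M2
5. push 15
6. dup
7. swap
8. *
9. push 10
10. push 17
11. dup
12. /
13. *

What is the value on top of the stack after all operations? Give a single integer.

Answer: 10

Derivation:
After op 1 (RCL M1): stack=[0] mem=[0,0,0,0]
After op 2 (RCL M0): stack=[0,0] mem=[0,0,0,0]
After op 3 (+): stack=[0] mem=[0,0,0,0]
After op 4 (STO M2): stack=[empty] mem=[0,0,0,0]
After op 5 (push 15): stack=[15] mem=[0,0,0,0]
After op 6 (dup): stack=[15,15] mem=[0,0,0,0]
After op 7 (swap): stack=[15,15] mem=[0,0,0,0]
After op 8 (*): stack=[225] mem=[0,0,0,0]
After op 9 (push 10): stack=[225,10] mem=[0,0,0,0]
After op 10 (push 17): stack=[225,10,17] mem=[0,0,0,0]
After op 11 (dup): stack=[225,10,17,17] mem=[0,0,0,0]
After op 12 (/): stack=[225,10,1] mem=[0,0,0,0]
After op 13 (*): stack=[225,10] mem=[0,0,0,0]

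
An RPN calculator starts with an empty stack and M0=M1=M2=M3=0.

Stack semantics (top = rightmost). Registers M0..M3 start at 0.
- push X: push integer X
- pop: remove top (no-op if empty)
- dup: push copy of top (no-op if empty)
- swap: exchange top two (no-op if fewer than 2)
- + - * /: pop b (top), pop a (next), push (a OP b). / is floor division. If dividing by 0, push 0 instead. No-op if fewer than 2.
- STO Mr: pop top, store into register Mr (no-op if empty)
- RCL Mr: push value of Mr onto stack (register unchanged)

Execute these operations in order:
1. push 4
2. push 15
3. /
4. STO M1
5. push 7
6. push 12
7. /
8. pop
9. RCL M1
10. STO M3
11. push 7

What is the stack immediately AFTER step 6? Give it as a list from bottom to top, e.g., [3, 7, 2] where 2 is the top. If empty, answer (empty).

After op 1 (push 4): stack=[4] mem=[0,0,0,0]
After op 2 (push 15): stack=[4,15] mem=[0,0,0,0]
After op 3 (/): stack=[0] mem=[0,0,0,0]
After op 4 (STO M1): stack=[empty] mem=[0,0,0,0]
After op 5 (push 7): stack=[7] mem=[0,0,0,0]
After op 6 (push 12): stack=[7,12] mem=[0,0,0,0]

[7, 12]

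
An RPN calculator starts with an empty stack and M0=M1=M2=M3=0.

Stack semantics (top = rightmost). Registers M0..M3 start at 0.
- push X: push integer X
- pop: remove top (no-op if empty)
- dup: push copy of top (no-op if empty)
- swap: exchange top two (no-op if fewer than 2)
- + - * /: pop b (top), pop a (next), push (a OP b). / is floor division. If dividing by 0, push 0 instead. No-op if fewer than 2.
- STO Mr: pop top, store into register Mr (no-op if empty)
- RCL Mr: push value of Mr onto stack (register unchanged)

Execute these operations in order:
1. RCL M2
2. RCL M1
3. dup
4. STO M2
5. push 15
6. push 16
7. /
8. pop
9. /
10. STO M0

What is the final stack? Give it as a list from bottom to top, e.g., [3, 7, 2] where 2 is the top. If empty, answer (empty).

Answer: (empty)

Derivation:
After op 1 (RCL M2): stack=[0] mem=[0,0,0,0]
After op 2 (RCL M1): stack=[0,0] mem=[0,0,0,0]
After op 3 (dup): stack=[0,0,0] mem=[0,0,0,0]
After op 4 (STO M2): stack=[0,0] mem=[0,0,0,0]
After op 5 (push 15): stack=[0,0,15] mem=[0,0,0,0]
After op 6 (push 16): stack=[0,0,15,16] mem=[0,0,0,0]
After op 7 (/): stack=[0,0,0] mem=[0,0,0,0]
After op 8 (pop): stack=[0,0] mem=[0,0,0,0]
After op 9 (/): stack=[0] mem=[0,0,0,0]
After op 10 (STO M0): stack=[empty] mem=[0,0,0,0]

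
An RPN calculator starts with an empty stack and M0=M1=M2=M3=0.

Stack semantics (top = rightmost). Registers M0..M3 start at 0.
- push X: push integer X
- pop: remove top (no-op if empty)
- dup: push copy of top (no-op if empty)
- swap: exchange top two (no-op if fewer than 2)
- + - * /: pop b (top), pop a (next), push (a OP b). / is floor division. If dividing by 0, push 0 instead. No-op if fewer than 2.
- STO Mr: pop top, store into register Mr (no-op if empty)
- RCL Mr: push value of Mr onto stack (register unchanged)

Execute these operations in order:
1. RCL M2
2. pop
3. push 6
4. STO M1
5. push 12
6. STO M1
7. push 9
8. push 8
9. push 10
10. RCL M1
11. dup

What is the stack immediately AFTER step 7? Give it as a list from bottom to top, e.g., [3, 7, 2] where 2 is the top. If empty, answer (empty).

After op 1 (RCL M2): stack=[0] mem=[0,0,0,0]
After op 2 (pop): stack=[empty] mem=[0,0,0,0]
After op 3 (push 6): stack=[6] mem=[0,0,0,0]
After op 4 (STO M1): stack=[empty] mem=[0,6,0,0]
After op 5 (push 12): stack=[12] mem=[0,6,0,0]
After op 6 (STO M1): stack=[empty] mem=[0,12,0,0]
After op 7 (push 9): stack=[9] mem=[0,12,0,0]

[9]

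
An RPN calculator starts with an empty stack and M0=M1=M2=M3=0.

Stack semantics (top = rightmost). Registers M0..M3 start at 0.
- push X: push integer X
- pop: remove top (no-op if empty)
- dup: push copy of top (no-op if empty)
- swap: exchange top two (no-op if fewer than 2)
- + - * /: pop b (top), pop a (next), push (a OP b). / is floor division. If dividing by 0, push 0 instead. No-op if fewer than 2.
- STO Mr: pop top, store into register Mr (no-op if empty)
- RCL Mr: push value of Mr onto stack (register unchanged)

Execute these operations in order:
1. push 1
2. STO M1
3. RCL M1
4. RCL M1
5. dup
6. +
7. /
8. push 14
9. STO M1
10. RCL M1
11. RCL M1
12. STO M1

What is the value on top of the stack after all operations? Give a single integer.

After op 1 (push 1): stack=[1] mem=[0,0,0,0]
After op 2 (STO M1): stack=[empty] mem=[0,1,0,0]
After op 3 (RCL M1): stack=[1] mem=[0,1,0,0]
After op 4 (RCL M1): stack=[1,1] mem=[0,1,0,0]
After op 5 (dup): stack=[1,1,1] mem=[0,1,0,0]
After op 6 (+): stack=[1,2] mem=[0,1,0,0]
After op 7 (/): stack=[0] mem=[0,1,0,0]
After op 8 (push 14): stack=[0,14] mem=[0,1,0,0]
After op 9 (STO M1): stack=[0] mem=[0,14,0,0]
After op 10 (RCL M1): stack=[0,14] mem=[0,14,0,0]
After op 11 (RCL M1): stack=[0,14,14] mem=[0,14,0,0]
After op 12 (STO M1): stack=[0,14] mem=[0,14,0,0]

Answer: 14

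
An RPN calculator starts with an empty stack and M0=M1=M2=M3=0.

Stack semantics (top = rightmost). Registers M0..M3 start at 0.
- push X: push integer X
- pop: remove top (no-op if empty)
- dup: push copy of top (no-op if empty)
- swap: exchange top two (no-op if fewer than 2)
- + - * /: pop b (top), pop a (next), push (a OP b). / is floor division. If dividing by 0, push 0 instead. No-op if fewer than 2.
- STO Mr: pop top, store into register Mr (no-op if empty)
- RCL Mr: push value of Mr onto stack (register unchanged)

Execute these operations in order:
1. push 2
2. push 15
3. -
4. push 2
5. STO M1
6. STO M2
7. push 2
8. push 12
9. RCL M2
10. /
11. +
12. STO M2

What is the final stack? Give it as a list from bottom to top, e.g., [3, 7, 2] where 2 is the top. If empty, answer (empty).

After op 1 (push 2): stack=[2] mem=[0,0,0,0]
After op 2 (push 15): stack=[2,15] mem=[0,0,0,0]
After op 3 (-): stack=[-13] mem=[0,0,0,0]
After op 4 (push 2): stack=[-13,2] mem=[0,0,0,0]
After op 5 (STO M1): stack=[-13] mem=[0,2,0,0]
After op 6 (STO M2): stack=[empty] mem=[0,2,-13,0]
After op 7 (push 2): stack=[2] mem=[0,2,-13,0]
After op 8 (push 12): stack=[2,12] mem=[0,2,-13,0]
After op 9 (RCL M2): stack=[2,12,-13] mem=[0,2,-13,0]
After op 10 (/): stack=[2,-1] mem=[0,2,-13,0]
After op 11 (+): stack=[1] mem=[0,2,-13,0]
After op 12 (STO M2): stack=[empty] mem=[0,2,1,0]

Answer: (empty)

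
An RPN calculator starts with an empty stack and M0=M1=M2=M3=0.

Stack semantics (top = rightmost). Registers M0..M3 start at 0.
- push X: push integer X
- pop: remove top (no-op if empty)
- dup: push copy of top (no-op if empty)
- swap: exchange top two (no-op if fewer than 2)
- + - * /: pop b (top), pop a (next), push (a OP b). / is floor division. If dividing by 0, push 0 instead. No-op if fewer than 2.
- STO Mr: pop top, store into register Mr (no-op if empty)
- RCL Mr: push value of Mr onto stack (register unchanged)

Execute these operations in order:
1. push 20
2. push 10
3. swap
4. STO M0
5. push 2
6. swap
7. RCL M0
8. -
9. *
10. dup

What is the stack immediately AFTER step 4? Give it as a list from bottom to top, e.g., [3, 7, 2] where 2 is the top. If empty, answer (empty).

After op 1 (push 20): stack=[20] mem=[0,0,0,0]
After op 2 (push 10): stack=[20,10] mem=[0,0,0,0]
After op 3 (swap): stack=[10,20] mem=[0,0,0,0]
After op 4 (STO M0): stack=[10] mem=[20,0,0,0]

[10]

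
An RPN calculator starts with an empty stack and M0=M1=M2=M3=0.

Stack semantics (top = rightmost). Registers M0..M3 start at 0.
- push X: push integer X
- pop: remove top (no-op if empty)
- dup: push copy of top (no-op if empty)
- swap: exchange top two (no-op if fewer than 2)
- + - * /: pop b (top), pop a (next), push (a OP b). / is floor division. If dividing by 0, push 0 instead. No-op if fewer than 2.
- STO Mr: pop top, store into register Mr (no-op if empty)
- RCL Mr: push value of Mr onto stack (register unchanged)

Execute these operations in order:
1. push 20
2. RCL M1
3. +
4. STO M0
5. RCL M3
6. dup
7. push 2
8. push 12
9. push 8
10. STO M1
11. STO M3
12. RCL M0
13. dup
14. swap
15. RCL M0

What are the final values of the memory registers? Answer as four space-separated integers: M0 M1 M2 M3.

Answer: 20 8 0 12

Derivation:
After op 1 (push 20): stack=[20] mem=[0,0,0,0]
After op 2 (RCL M1): stack=[20,0] mem=[0,0,0,0]
After op 3 (+): stack=[20] mem=[0,0,0,0]
After op 4 (STO M0): stack=[empty] mem=[20,0,0,0]
After op 5 (RCL M3): stack=[0] mem=[20,0,0,0]
After op 6 (dup): stack=[0,0] mem=[20,0,0,0]
After op 7 (push 2): stack=[0,0,2] mem=[20,0,0,0]
After op 8 (push 12): stack=[0,0,2,12] mem=[20,0,0,0]
After op 9 (push 8): stack=[0,0,2,12,8] mem=[20,0,0,0]
After op 10 (STO M1): stack=[0,0,2,12] mem=[20,8,0,0]
After op 11 (STO M3): stack=[0,0,2] mem=[20,8,0,12]
After op 12 (RCL M0): stack=[0,0,2,20] mem=[20,8,0,12]
After op 13 (dup): stack=[0,0,2,20,20] mem=[20,8,0,12]
After op 14 (swap): stack=[0,0,2,20,20] mem=[20,8,0,12]
After op 15 (RCL M0): stack=[0,0,2,20,20,20] mem=[20,8,0,12]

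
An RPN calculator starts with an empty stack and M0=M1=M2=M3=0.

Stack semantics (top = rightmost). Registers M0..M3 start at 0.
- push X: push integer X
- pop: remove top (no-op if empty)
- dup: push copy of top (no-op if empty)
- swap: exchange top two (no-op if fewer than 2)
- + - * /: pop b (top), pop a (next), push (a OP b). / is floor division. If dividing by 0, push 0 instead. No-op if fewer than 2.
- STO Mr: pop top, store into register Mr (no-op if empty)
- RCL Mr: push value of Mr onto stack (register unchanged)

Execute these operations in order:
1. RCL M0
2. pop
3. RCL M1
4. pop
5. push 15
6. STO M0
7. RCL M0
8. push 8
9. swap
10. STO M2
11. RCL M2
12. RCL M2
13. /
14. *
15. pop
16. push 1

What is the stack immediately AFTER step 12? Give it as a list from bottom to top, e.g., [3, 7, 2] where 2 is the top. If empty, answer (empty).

After op 1 (RCL M0): stack=[0] mem=[0,0,0,0]
After op 2 (pop): stack=[empty] mem=[0,0,0,0]
After op 3 (RCL M1): stack=[0] mem=[0,0,0,0]
After op 4 (pop): stack=[empty] mem=[0,0,0,0]
After op 5 (push 15): stack=[15] mem=[0,0,0,0]
After op 6 (STO M0): stack=[empty] mem=[15,0,0,0]
After op 7 (RCL M0): stack=[15] mem=[15,0,0,0]
After op 8 (push 8): stack=[15,8] mem=[15,0,0,0]
After op 9 (swap): stack=[8,15] mem=[15,0,0,0]
After op 10 (STO M2): stack=[8] mem=[15,0,15,0]
After op 11 (RCL M2): stack=[8,15] mem=[15,0,15,0]
After op 12 (RCL M2): stack=[8,15,15] mem=[15,0,15,0]

[8, 15, 15]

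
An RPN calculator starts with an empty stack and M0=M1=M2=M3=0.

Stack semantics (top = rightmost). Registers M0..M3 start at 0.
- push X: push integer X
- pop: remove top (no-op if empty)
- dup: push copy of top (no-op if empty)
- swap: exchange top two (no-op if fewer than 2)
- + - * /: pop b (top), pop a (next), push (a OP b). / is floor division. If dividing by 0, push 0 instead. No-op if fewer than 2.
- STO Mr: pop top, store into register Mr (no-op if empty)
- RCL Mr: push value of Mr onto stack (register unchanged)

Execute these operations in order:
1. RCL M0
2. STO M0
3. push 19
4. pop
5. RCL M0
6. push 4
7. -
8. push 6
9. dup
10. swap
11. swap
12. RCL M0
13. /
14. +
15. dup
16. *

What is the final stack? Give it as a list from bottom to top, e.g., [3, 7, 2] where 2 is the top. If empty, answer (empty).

After op 1 (RCL M0): stack=[0] mem=[0,0,0,0]
After op 2 (STO M0): stack=[empty] mem=[0,0,0,0]
After op 3 (push 19): stack=[19] mem=[0,0,0,0]
After op 4 (pop): stack=[empty] mem=[0,0,0,0]
After op 5 (RCL M0): stack=[0] mem=[0,0,0,0]
After op 6 (push 4): stack=[0,4] mem=[0,0,0,0]
After op 7 (-): stack=[-4] mem=[0,0,0,0]
After op 8 (push 6): stack=[-4,6] mem=[0,0,0,0]
After op 9 (dup): stack=[-4,6,6] mem=[0,0,0,0]
After op 10 (swap): stack=[-4,6,6] mem=[0,0,0,0]
After op 11 (swap): stack=[-4,6,6] mem=[0,0,0,0]
After op 12 (RCL M0): stack=[-4,6,6,0] mem=[0,0,0,0]
After op 13 (/): stack=[-4,6,0] mem=[0,0,0,0]
After op 14 (+): stack=[-4,6] mem=[0,0,0,0]
After op 15 (dup): stack=[-4,6,6] mem=[0,0,0,0]
After op 16 (*): stack=[-4,36] mem=[0,0,0,0]

Answer: [-4, 36]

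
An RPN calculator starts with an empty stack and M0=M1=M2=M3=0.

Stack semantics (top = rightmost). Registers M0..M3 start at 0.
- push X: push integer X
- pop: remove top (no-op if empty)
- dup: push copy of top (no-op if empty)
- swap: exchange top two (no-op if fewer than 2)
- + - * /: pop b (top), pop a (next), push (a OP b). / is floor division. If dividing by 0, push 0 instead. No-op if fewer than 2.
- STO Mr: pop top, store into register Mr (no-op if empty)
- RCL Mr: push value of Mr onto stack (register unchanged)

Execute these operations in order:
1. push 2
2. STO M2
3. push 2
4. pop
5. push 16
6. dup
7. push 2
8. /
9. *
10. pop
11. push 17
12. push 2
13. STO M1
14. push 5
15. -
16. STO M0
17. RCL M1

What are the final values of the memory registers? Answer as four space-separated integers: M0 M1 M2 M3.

After op 1 (push 2): stack=[2] mem=[0,0,0,0]
After op 2 (STO M2): stack=[empty] mem=[0,0,2,0]
After op 3 (push 2): stack=[2] mem=[0,0,2,0]
After op 4 (pop): stack=[empty] mem=[0,0,2,0]
After op 5 (push 16): stack=[16] mem=[0,0,2,0]
After op 6 (dup): stack=[16,16] mem=[0,0,2,0]
After op 7 (push 2): stack=[16,16,2] mem=[0,0,2,0]
After op 8 (/): stack=[16,8] mem=[0,0,2,0]
After op 9 (*): stack=[128] mem=[0,0,2,0]
After op 10 (pop): stack=[empty] mem=[0,0,2,0]
After op 11 (push 17): stack=[17] mem=[0,0,2,0]
After op 12 (push 2): stack=[17,2] mem=[0,0,2,0]
After op 13 (STO M1): stack=[17] mem=[0,2,2,0]
After op 14 (push 5): stack=[17,5] mem=[0,2,2,0]
After op 15 (-): stack=[12] mem=[0,2,2,0]
After op 16 (STO M0): stack=[empty] mem=[12,2,2,0]
After op 17 (RCL M1): stack=[2] mem=[12,2,2,0]

Answer: 12 2 2 0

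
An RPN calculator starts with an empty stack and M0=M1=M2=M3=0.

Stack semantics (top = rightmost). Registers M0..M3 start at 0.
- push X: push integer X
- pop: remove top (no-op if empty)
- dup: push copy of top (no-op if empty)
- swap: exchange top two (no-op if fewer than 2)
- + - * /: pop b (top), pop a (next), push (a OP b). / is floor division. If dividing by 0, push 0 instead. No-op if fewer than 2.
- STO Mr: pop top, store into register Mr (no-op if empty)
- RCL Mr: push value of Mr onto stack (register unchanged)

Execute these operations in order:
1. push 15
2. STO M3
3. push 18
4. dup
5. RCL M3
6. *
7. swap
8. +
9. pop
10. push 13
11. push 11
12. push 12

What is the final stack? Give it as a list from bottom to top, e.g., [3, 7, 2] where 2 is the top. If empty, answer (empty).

Answer: [13, 11, 12]

Derivation:
After op 1 (push 15): stack=[15] mem=[0,0,0,0]
After op 2 (STO M3): stack=[empty] mem=[0,0,0,15]
After op 3 (push 18): stack=[18] mem=[0,0,0,15]
After op 4 (dup): stack=[18,18] mem=[0,0,0,15]
After op 5 (RCL M3): stack=[18,18,15] mem=[0,0,0,15]
After op 6 (*): stack=[18,270] mem=[0,0,0,15]
After op 7 (swap): stack=[270,18] mem=[0,0,0,15]
After op 8 (+): stack=[288] mem=[0,0,0,15]
After op 9 (pop): stack=[empty] mem=[0,0,0,15]
After op 10 (push 13): stack=[13] mem=[0,0,0,15]
After op 11 (push 11): stack=[13,11] mem=[0,0,0,15]
After op 12 (push 12): stack=[13,11,12] mem=[0,0,0,15]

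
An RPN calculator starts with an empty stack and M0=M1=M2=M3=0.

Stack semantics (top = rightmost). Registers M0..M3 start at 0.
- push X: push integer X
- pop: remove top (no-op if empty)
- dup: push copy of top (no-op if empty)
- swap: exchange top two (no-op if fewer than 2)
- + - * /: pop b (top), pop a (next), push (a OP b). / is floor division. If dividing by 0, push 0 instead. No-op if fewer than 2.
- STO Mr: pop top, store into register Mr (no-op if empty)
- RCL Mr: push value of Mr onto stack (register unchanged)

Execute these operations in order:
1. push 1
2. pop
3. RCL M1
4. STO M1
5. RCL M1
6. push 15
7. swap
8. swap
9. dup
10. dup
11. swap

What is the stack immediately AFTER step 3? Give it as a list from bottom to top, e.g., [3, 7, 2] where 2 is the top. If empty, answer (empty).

After op 1 (push 1): stack=[1] mem=[0,0,0,0]
After op 2 (pop): stack=[empty] mem=[0,0,0,0]
After op 3 (RCL M1): stack=[0] mem=[0,0,0,0]

[0]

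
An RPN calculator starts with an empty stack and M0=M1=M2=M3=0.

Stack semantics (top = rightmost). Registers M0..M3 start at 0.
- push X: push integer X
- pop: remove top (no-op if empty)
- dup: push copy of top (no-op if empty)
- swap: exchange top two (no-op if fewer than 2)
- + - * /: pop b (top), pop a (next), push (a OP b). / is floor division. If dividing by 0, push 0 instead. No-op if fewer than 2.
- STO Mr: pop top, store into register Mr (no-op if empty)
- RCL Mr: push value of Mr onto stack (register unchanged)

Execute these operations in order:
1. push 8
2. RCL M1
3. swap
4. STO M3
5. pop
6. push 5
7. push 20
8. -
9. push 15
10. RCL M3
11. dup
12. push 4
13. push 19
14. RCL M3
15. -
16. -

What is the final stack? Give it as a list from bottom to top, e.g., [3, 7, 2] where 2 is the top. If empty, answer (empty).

Answer: [-15, 15, 8, 8, -7]

Derivation:
After op 1 (push 8): stack=[8] mem=[0,0,0,0]
After op 2 (RCL M1): stack=[8,0] mem=[0,0,0,0]
After op 3 (swap): stack=[0,8] mem=[0,0,0,0]
After op 4 (STO M3): stack=[0] mem=[0,0,0,8]
After op 5 (pop): stack=[empty] mem=[0,0,0,8]
After op 6 (push 5): stack=[5] mem=[0,0,0,8]
After op 7 (push 20): stack=[5,20] mem=[0,0,0,8]
After op 8 (-): stack=[-15] mem=[0,0,0,8]
After op 9 (push 15): stack=[-15,15] mem=[0,0,0,8]
After op 10 (RCL M3): stack=[-15,15,8] mem=[0,0,0,8]
After op 11 (dup): stack=[-15,15,8,8] mem=[0,0,0,8]
After op 12 (push 4): stack=[-15,15,8,8,4] mem=[0,0,0,8]
After op 13 (push 19): stack=[-15,15,8,8,4,19] mem=[0,0,0,8]
After op 14 (RCL M3): stack=[-15,15,8,8,4,19,8] mem=[0,0,0,8]
After op 15 (-): stack=[-15,15,8,8,4,11] mem=[0,0,0,8]
After op 16 (-): stack=[-15,15,8,8,-7] mem=[0,0,0,8]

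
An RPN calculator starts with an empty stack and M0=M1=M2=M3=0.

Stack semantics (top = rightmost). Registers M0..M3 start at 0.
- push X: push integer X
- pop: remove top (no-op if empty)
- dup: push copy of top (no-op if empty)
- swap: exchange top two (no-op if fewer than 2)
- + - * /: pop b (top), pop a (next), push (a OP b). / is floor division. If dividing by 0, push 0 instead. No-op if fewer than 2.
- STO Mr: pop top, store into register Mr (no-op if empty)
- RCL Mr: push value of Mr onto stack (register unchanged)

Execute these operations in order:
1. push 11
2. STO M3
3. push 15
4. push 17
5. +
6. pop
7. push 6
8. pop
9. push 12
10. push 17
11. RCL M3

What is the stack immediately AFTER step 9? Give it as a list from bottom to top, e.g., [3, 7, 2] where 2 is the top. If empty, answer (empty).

After op 1 (push 11): stack=[11] mem=[0,0,0,0]
After op 2 (STO M3): stack=[empty] mem=[0,0,0,11]
After op 3 (push 15): stack=[15] mem=[0,0,0,11]
After op 4 (push 17): stack=[15,17] mem=[0,0,0,11]
After op 5 (+): stack=[32] mem=[0,0,0,11]
After op 6 (pop): stack=[empty] mem=[0,0,0,11]
After op 7 (push 6): stack=[6] mem=[0,0,0,11]
After op 8 (pop): stack=[empty] mem=[0,0,0,11]
After op 9 (push 12): stack=[12] mem=[0,0,0,11]

[12]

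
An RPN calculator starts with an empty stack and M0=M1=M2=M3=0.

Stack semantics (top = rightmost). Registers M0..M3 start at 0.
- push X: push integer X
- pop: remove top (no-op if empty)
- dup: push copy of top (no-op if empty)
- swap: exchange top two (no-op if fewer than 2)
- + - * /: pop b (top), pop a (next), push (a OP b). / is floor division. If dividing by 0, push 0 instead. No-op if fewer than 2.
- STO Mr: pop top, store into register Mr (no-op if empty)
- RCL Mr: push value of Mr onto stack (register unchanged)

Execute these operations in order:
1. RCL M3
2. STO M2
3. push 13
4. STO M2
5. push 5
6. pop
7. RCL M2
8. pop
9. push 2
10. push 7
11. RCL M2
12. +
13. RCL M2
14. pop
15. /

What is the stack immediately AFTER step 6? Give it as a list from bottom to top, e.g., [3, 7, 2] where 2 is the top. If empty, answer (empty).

After op 1 (RCL M3): stack=[0] mem=[0,0,0,0]
After op 2 (STO M2): stack=[empty] mem=[0,0,0,0]
After op 3 (push 13): stack=[13] mem=[0,0,0,0]
After op 4 (STO M2): stack=[empty] mem=[0,0,13,0]
After op 5 (push 5): stack=[5] mem=[0,0,13,0]
After op 6 (pop): stack=[empty] mem=[0,0,13,0]

(empty)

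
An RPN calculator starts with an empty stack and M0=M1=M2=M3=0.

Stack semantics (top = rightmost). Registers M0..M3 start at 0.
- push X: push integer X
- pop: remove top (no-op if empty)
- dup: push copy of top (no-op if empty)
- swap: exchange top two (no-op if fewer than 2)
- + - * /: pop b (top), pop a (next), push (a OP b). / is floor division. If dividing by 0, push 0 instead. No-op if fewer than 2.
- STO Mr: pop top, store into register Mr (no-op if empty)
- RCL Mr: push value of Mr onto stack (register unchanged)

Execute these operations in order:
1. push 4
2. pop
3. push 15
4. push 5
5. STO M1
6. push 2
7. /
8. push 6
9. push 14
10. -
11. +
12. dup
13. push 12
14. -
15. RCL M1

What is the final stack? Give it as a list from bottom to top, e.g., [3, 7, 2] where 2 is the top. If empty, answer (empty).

Answer: [-1, -13, 5]

Derivation:
After op 1 (push 4): stack=[4] mem=[0,0,0,0]
After op 2 (pop): stack=[empty] mem=[0,0,0,0]
After op 3 (push 15): stack=[15] mem=[0,0,0,0]
After op 4 (push 5): stack=[15,5] mem=[0,0,0,0]
After op 5 (STO M1): stack=[15] mem=[0,5,0,0]
After op 6 (push 2): stack=[15,2] mem=[0,5,0,0]
After op 7 (/): stack=[7] mem=[0,5,0,0]
After op 8 (push 6): stack=[7,6] mem=[0,5,0,0]
After op 9 (push 14): stack=[7,6,14] mem=[0,5,0,0]
After op 10 (-): stack=[7,-8] mem=[0,5,0,0]
After op 11 (+): stack=[-1] mem=[0,5,0,0]
After op 12 (dup): stack=[-1,-1] mem=[0,5,0,0]
After op 13 (push 12): stack=[-1,-1,12] mem=[0,5,0,0]
After op 14 (-): stack=[-1,-13] mem=[0,5,0,0]
After op 15 (RCL M1): stack=[-1,-13,5] mem=[0,5,0,0]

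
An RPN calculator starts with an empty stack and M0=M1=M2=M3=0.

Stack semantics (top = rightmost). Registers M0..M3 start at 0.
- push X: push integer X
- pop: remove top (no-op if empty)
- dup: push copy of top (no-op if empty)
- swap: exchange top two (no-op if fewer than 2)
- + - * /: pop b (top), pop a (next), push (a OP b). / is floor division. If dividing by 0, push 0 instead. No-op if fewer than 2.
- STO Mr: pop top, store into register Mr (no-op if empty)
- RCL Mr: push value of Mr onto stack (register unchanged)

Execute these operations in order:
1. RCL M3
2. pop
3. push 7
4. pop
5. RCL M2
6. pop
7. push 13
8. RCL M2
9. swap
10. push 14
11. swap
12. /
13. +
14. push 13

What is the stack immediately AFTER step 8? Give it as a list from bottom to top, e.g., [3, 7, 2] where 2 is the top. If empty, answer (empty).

After op 1 (RCL M3): stack=[0] mem=[0,0,0,0]
After op 2 (pop): stack=[empty] mem=[0,0,0,0]
After op 3 (push 7): stack=[7] mem=[0,0,0,0]
After op 4 (pop): stack=[empty] mem=[0,0,0,0]
After op 5 (RCL M2): stack=[0] mem=[0,0,0,0]
After op 6 (pop): stack=[empty] mem=[0,0,0,0]
After op 7 (push 13): stack=[13] mem=[0,0,0,0]
After op 8 (RCL M2): stack=[13,0] mem=[0,0,0,0]

[13, 0]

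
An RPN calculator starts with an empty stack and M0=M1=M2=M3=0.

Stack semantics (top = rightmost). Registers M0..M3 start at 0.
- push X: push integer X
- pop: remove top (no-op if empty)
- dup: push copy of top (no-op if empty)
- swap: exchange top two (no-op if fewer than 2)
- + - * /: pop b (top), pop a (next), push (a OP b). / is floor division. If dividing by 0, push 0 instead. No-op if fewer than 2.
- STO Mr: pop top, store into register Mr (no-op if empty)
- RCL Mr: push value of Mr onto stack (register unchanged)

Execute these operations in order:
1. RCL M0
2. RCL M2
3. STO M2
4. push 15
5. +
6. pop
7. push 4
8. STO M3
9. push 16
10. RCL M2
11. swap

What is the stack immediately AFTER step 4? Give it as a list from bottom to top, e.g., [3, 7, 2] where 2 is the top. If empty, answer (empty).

After op 1 (RCL M0): stack=[0] mem=[0,0,0,0]
After op 2 (RCL M2): stack=[0,0] mem=[0,0,0,0]
After op 3 (STO M2): stack=[0] mem=[0,0,0,0]
After op 4 (push 15): stack=[0,15] mem=[0,0,0,0]

[0, 15]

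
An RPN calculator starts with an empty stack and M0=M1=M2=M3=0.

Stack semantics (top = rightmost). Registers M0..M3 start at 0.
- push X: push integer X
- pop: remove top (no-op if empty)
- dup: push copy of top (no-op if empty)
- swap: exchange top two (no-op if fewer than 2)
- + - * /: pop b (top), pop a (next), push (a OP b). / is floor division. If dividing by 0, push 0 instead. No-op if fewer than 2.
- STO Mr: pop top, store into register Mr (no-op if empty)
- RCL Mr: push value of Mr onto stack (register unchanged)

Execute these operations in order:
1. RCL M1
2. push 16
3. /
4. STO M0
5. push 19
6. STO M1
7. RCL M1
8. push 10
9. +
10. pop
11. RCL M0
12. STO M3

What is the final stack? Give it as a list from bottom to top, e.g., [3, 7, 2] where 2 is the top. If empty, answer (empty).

After op 1 (RCL M1): stack=[0] mem=[0,0,0,0]
After op 2 (push 16): stack=[0,16] mem=[0,0,0,0]
After op 3 (/): stack=[0] mem=[0,0,0,0]
After op 4 (STO M0): stack=[empty] mem=[0,0,0,0]
After op 5 (push 19): stack=[19] mem=[0,0,0,0]
After op 6 (STO M1): stack=[empty] mem=[0,19,0,0]
After op 7 (RCL M1): stack=[19] mem=[0,19,0,0]
After op 8 (push 10): stack=[19,10] mem=[0,19,0,0]
After op 9 (+): stack=[29] mem=[0,19,0,0]
After op 10 (pop): stack=[empty] mem=[0,19,0,0]
After op 11 (RCL M0): stack=[0] mem=[0,19,0,0]
After op 12 (STO M3): stack=[empty] mem=[0,19,0,0]

Answer: (empty)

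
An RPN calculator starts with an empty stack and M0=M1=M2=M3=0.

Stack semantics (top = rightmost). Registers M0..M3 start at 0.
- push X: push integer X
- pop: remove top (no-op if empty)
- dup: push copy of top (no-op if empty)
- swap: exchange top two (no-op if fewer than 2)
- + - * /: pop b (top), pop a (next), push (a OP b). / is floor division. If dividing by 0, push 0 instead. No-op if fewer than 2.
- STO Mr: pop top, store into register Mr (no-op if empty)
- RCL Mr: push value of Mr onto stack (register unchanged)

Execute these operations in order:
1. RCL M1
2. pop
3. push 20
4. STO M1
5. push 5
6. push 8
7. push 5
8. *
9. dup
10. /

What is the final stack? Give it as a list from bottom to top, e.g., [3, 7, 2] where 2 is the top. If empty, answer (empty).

After op 1 (RCL M1): stack=[0] mem=[0,0,0,0]
After op 2 (pop): stack=[empty] mem=[0,0,0,0]
After op 3 (push 20): stack=[20] mem=[0,0,0,0]
After op 4 (STO M1): stack=[empty] mem=[0,20,0,0]
After op 5 (push 5): stack=[5] mem=[0,20,0,0]
After op 6 (push 8): stack=[5,8] mem=[0,20,0,0]
After op 7 (push 5): stack=[5,8,5] mem=[0,20,0,0]
After op 8 (*): stack=[5,40] mem=[0,20,0,0]
After op 9 (dup): stack=[5,40,40] mem=[0,20,0,0]
After op 10 (/): stack=[5,1] mem=[0,20,0,0]

Answer: [5, 1]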